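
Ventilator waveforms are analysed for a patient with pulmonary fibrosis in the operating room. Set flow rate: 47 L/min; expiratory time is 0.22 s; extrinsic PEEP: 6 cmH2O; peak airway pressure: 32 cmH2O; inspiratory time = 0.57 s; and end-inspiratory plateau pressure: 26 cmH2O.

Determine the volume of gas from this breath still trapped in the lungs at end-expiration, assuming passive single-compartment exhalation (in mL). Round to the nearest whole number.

123

Flow: 47 L/min ÷ 60 = 0.7833 L/s.
Vt = flow × Ti = 0.7833 L/s × 0.57 s × 1000 mL/L = 446.48 mL.
R = (PIP − Pplat)/V̇ = (32 − 26) / 0.7833 = 6.0/0.7833 = 7.66 cmH2O·s/L.
C = Vt/(Pplat − PEEP) = 446.48 / (26 − 6) = 446.48/20.0 = 22.324 mL/cmH2O.
τ = R × C = 7.66 × 0.02232 L/cmH2O = 0.171 s.
Fraction remaining = e^(−Te/τ) = e^(−0.22/0.171) = 0.2762.
Trapped volume = 446.48 × 0.2762 = 123.32 mL.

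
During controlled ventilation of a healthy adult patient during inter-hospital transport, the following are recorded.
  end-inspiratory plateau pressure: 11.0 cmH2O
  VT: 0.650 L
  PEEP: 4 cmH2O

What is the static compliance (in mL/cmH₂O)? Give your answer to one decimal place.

Cstat = Vt / (Pplat − PEEP) = 650 / (11.0 − 4) = 650 / 7.0 = 92.857 mL/cmH2O.

92.9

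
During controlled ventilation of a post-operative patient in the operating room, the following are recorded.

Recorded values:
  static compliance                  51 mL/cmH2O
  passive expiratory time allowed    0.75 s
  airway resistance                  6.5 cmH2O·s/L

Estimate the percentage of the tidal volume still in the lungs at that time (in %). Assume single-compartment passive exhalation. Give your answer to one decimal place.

τ = R × C = 6.5 × 51 mL/cmH2O = 6.5 × 0.051 L/cmH2O = 0.3315 s.
Passive exhalation: V(t)/V₀ = e^(−t/τ) = e^(−0.75/0.3315) = 0.1041.
Fraction remaining = 0.1041 → 10.41%.

10.4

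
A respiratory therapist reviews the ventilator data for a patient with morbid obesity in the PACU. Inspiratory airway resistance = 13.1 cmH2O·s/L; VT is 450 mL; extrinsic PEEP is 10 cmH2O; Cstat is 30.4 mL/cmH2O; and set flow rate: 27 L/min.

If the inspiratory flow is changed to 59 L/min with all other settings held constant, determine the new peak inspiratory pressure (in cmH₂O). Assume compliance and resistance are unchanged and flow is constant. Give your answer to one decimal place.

37.7

Flow: 27 L/min ÷ 60 = 0.45 L/s.
New flow: 59 L/min ÷ 60 = 0.9833 L/s.
PIP = Vt/C + R·V̇ + PEEP (constant-flow equation of motion).
Only the resistive term changes: ΔPIP = R × ΔV̇ = 13.1 × (0.9833 − 0.45) = 13.1 × 0.5333 = 6.986 cmH2O.
Original PIP = 450/30.4 + 13.1×0.45 + 10 = 30.698 cmH2O; new PIP = 30.698 + (6.986) = 37.684 cmH2O.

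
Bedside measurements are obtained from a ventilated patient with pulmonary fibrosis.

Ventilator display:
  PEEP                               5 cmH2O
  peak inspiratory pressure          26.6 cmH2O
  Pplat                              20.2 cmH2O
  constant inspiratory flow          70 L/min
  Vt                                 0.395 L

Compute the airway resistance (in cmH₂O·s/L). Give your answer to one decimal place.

5.5

Flow: 70 L/min ÷ 60 = 1.1667 L/s.
Raw = (PIP − Pplat) / flow = (26.6 − 20.2) / 1.1667 = 6.4 / 1.1667 = 5.486 cmH2O·s/L.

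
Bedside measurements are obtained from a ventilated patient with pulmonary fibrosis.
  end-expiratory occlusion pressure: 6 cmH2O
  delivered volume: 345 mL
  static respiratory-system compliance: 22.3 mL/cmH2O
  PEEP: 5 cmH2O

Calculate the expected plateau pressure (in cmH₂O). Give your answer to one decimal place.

End-expiratory occlusion gives total PEEP = 6 cmH2O (intrinsic PEEP = 6 − 5 = 1). Use total PEEP for the elastic gradient.
Pplat = PEEPtotal + Vt / Cstat = 6 + 345 / 22.3 = 6 + 15.471 = 21.471 cmH2O.

21.5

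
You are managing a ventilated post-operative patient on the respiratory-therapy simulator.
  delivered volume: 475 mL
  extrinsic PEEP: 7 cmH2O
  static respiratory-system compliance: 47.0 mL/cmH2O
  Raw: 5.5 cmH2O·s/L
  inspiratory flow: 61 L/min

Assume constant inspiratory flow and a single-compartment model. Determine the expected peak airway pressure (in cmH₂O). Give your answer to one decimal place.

Flow: 61 L/min ÷ 60 = 1.0167 L/s.
Equation of motion (constant flow): PIP = Vt/C + R·V̇ + PEEP.
PIP = 475/47.0 + 5.5×1.0167 + 7 = 10.106 + 5.592 + 7 = 22.698 cmH2O.

22.7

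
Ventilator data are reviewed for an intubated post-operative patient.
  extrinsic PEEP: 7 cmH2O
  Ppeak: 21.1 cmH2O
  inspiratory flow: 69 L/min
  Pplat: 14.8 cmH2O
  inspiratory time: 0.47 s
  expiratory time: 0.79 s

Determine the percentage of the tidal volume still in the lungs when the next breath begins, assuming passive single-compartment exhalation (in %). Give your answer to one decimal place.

Flow: 69 L/min ÷ 60 = 1.15 L/s.
Vt = flow × Ti = 1.15 L/s × 0.47 s × 1000 mL/L = 540.5 mL.
R = (PIP − Pplat)/V̇ = (21.1 − 14.8) / 1.15 = 6.3/1.15 = 5.478 cmH2O·s/L.
C = Vt/(Pplat − PEEP) = 540.5 / (14.8 − 7) = 540.5/7.8 = 69.295 mL/cmH2O.
τ = R × C = 5.478 × 0.0693 L/cmH2O = 0.3796 s.
Fraction remaining at end-expiration = e^(−Te/τ) = e^(−0.79/0.3796) = 0.1248 → 12.48%.

12.5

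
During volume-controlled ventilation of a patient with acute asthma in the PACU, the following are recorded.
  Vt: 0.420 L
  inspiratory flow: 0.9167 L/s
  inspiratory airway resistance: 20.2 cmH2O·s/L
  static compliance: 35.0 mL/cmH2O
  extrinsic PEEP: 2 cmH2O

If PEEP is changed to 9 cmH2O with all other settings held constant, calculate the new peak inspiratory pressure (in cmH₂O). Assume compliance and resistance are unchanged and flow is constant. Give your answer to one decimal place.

PIP = Vt/C + R·V̇ + PEEP (constant-flow equation of motion).
Only the baseline term changes: ΔPIP = ΔPEEP = 9 − 2 = 7.0 cmH2O.
Original PIP = 420/35.0 + 20.2×0.9167 + 2 = 32.517 cmH2O; new PIP = 32.517 + (7.0) = 39.517 cmH2O.

39.5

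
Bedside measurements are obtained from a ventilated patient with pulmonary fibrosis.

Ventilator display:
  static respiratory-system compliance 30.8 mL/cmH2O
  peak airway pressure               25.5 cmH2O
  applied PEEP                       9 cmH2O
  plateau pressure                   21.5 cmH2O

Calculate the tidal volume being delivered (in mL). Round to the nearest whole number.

385

Vt = Cstat × (Pplat − PEEP) = 30.8 × (21.5 − 9) = 30.8 × 12.5 = 385.0 mL.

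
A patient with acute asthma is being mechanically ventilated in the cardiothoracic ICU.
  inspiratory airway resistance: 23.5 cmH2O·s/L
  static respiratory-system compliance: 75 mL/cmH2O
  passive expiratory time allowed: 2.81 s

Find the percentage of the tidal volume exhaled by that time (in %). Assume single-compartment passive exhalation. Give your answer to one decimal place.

79.7

τ = R × C = 23.5 × 75 mL/cmH2O = 23.5 × 0.075 L/cmH2O = 1.763 s.
Passive exhalation: V(t)/V₀ = e^(−t/τ) = e^(−2.81/1.763) = 0.2031.
Fraction exhaled = 1 − 0.2031 = 0.7969 → 79.69%.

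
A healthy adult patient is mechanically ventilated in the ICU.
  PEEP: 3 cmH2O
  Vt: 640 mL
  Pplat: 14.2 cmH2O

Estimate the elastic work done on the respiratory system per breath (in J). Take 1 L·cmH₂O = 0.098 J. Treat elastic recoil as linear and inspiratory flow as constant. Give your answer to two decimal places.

0.35

Elastic work ≈ ½ × (Pplat − PEEP) × Vt = 0.5 × (14.2 − 3) × 0.640 L = 0.5 × 11.2 × 0.640 = 3.584 L·cmH2O.
× 0.098 J/(L·cmH2O) → 0.3512 J.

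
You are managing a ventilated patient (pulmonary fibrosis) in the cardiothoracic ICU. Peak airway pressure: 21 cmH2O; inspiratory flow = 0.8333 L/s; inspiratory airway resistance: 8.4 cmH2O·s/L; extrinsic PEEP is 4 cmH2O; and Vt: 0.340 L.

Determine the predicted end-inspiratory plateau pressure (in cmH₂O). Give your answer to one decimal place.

Pplat = PIP − Raw × flow = 21 − 8.4 × 0.8333 = 21 − 7.0 = 14.0 cmH2O.

14.0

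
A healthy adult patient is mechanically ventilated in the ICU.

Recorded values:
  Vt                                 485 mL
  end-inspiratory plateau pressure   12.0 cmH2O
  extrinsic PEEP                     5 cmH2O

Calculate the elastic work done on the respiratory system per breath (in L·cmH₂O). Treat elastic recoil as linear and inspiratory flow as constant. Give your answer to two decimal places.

Elastic work ≈ ½ × (Pplat − PEEP) × Vt = 0.5 × (12.0 − 5) × 0.485 L = 0.5 × 7.0 × 0.485 = 1.698 L·cmH2O.

1.70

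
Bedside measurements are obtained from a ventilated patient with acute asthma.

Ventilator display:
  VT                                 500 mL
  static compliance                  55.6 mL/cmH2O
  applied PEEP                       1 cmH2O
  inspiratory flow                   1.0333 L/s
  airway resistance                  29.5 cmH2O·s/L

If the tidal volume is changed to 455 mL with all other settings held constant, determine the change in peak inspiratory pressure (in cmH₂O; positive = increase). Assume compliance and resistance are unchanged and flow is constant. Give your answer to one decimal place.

PIP = Vt/C + R·V̇ + PEEP (constant-flow equation of motion).
Only the elastic term changes: ΔPIP = ΔVt / C = (455 − 500) / 55.6 = -0.8094 cmH2O.

-0.8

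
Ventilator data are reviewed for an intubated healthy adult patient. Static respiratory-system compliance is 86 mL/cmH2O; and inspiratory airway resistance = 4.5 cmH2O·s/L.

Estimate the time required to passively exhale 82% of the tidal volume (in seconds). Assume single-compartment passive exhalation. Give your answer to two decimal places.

0.66

τ = R × C = 4.5 × 86 mL/cmH2O = 4.5 × 0.086 L/cmH2O = 0.387 s.
Exhaled fraction f = 1 − e^(−t/τ) → t = −τ·ln(1 − f) = −0.387·ln(0.18) = 0.6636 s.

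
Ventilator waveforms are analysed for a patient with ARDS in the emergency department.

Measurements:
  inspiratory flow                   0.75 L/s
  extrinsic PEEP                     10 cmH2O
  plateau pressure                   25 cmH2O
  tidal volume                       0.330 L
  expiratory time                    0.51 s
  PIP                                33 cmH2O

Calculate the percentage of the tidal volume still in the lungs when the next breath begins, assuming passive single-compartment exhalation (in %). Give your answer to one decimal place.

R = (PIP − Pplat)/V̇ = (33 − 25) / 0.75 = 8.0/0.75 = 10.667 cmH2O·s/L.
C = Vt/(Pplat − PEEP) = 330.0 / (25 − 10) = 330.0/15.0 = 22.0 mL/cmH2O.
τ = R × C = 10.667 × 0.022 L/cmH2O = 0.2347 s.
Fraction remaining at end-expiration = e^(−Te/τ) = e^(−0.51/0.2347) = 0.1138 → 11.38%.

11.4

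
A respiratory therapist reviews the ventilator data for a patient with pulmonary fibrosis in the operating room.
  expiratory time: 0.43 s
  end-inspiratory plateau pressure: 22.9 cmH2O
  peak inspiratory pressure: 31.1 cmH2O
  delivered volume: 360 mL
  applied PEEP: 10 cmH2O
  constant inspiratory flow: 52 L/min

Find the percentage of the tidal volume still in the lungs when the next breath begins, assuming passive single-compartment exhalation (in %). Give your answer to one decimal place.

19.6

Flow: 52 L/min ÷ 60 = 0.8667 L/s.
R = (PIP − Pplat)/V̇ = (31.1 − 22.9) / 0.8667 = 8.2/0.8667 = 9.461 cmH2O·s/L.
C = Vt/(Pplat − PEEP) = 360.0 / (22.9 − 10) = 360.0/12.9 = 27.907 mL/cmH2O.
τ = R × C = 9.461 × 0.02791 L/cmH2O = 0.2641 s.
Fraction remaining at end-expiration = e^(−Te/τ) = e^(−0.43/0.2641) = 0.1963 → 19.63%.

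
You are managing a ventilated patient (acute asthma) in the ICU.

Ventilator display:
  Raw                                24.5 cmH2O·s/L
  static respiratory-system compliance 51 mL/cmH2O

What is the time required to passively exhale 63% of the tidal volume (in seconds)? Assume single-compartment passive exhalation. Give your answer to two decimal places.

1.24

τ = R × C = 24.5 × 51 mL/cmH2O = 24.5 × 0.051 L/cmH2O = 1.25 s.
Exhaled fraction f = 1 − e^(−t/τ) → t = −τ·ln(1 − f) = −1.25·ln(0.37) = 1.243 s.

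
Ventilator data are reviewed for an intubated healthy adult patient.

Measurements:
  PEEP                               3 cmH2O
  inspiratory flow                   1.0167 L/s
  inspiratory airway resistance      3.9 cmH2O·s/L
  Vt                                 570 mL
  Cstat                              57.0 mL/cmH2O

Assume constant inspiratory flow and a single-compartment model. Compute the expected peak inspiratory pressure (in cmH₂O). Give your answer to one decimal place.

17.0

Equation of motion (constant flow): PIP = Vt/C + R·V̇ + PEEP.
PIP = 570/57.0 + 3.9×1.0167 + 3 = 10.0 + 3.965 + 3 = 16.965 cmH2O.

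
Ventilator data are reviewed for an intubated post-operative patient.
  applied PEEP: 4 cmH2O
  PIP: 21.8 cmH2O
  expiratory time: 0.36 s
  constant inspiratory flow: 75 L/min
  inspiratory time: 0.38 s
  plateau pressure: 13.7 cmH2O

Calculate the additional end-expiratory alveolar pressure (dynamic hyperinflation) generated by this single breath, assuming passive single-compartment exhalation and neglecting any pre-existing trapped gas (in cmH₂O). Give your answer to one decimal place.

Flow: 75 L/min ÷ 60 = 1.25 L/s.
Vt = flow × Ti = 1.25 L/s × 0.38 s × 1000 mL/L = 475.0 mL.
R = (PIP − Pplat)/V̇ = (21.8 − 13.7) / 1.25 = 8.1/1.25 = 6.48 cmH2O·s/L.
C = Vt/(Pplat − PEEP) = 475.0 / (13.7 − 4) = 475.0/9.7 = 48.969 mL/cmH2O.
τ = R × C = 6.48 × 0.04897 L/cmH2O = 0.3173 s.
Fraction remaining = e^(−Te/τ) = e^(−0.36/0.3173) = 0.3216; trapped volume = 475.0 × 0.3216 = 152.76 mL.
Additional alveolar pressure from trapping ≈ V_trapped / C = 152.76 / 48.969 = 3.12 cmH2O.

3.1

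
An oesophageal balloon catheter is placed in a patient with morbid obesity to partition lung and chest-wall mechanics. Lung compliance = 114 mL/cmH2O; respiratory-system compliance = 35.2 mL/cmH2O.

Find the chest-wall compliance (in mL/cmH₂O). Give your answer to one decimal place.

1/Ccw = 1/Crs − 1/CL.
1/Ccw = 1/35.2 − 1/114 = 0.01964.
Ccw = 50.916 mL/cmH2O.

50.9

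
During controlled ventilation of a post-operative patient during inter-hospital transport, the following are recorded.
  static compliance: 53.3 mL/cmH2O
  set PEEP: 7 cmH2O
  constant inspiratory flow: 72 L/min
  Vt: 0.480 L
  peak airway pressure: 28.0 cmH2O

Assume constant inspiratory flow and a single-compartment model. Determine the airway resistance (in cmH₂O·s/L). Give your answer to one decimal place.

10.0

Flow: 72 L/min ÷ 60 = 1.2 L/s.
Equation of motion (constant flow): PIP = Vt/C + R·V̇ + PEEP.
R·V̇ = PIP − Vt/C − PEEP = 28.0 − 480/53.3 − 7 = 28.0 − 9.006 − 7 = 11.994 cmH2O.
R = 11.994 / 1.2 = 9.995 cmH2O·s/L.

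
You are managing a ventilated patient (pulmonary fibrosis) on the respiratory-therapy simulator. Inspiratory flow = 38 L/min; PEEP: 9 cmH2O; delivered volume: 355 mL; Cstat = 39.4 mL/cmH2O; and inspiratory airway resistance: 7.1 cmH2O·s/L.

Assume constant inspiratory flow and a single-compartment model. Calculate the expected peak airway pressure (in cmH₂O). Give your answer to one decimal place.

Flow: 38 L/min ÷ 60 = 0.6333 L/s.
Equation of motion (constant flow): PIP = Vt/C + R·V̇ + PEEP.
PIP = 355/39.4 + 7.1×0.6333 + 9 = 9.01 + 4.496 + 9 = 22.506 cmH2O.

22.5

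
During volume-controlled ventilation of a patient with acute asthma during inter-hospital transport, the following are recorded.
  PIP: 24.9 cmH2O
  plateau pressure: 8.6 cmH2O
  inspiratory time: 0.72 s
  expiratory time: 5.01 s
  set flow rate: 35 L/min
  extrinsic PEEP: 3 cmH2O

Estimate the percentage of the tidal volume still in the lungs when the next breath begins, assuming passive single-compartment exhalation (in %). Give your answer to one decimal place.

Flow: 35 L/min ÷ 60 = 0.5833 L/s.
Vt = flow × Ti = 0.5833 L/s × 0.72 s × 1000 mL/L = 419.98 mL.
R = (PIP − Pplat)/V̇ = (24.9 − 8.6) / 0.5833 = 16.3/0.5833 = 27.944 cmH2O·s/L.
C = Vt/(Pplat − PEEP) = 419.98 / (8.6 − 3) = 419.98/5.6 = 74.996 mL/cmH2O.
τ = R × C = 27.944 × 0.075 L/cmH2O = 2.096 s.
Fraction remaining at end-expiration = e^(−Te/τ) = e^(−5.01/2.096) = 0.09161 → 9.161%.

9.2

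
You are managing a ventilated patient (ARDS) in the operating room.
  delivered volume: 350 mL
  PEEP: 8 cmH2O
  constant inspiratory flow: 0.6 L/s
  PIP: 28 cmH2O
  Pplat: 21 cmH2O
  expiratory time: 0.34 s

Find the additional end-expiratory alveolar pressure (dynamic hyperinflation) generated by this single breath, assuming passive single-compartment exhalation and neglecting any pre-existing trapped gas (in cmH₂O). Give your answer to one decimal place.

R = (PIP − Pplat)/V̇ = (28 − 21) / 0.6 = 7.0/0.6 = 11.667 cmH2O·s/L.
C = Vt/(Pplat − PEEP) = 350.0 / (21 − 8) = 350.0/13.0 = 26.923 mL/cmH2O.
τ = R × C = 11.667 × 0.02692 L/cmH2O = 0.3141 s.
Fraction remaining = e^(−Te/τ) = e^(−0.34/0.3141) = 0.3388; trapped volume = 350.0 × 0.3388 = 118.58 mL.
Additional alveolar pressure from trapping ≈ V_trapped / C = 118.58 / 26.923 = 4.404 cmH2O.

4.4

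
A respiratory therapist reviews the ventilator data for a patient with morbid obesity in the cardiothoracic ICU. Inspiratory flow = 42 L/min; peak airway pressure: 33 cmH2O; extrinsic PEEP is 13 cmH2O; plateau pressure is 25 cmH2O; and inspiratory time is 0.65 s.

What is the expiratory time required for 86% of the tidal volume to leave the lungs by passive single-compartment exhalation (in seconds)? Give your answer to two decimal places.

Flow: 42 L/min ÷ 60 = 0.7 L/s.
Vt = flow × Ti = 0.7 L/s × 0.65 s × 1000 mL/L = 455.0 mL.
R = (PIP − Pplat)/V̇ = (33 − 25) / 0.7 = 8.0/0.7 = 11.429 cmH2O·s/L.
C = Vt/(Pplat − PEEP) = 455.0 / (25 − 13) = 455.0/12.0 = 37.917 mL/cmH2O.
τ = R × C = 11.429 × 0.03792 L/cmH2O = 0.4334 s.
t = −τ·ln(1 − 0.86) = −0.4334·ln(0.14) = 0.8521 s.

0.85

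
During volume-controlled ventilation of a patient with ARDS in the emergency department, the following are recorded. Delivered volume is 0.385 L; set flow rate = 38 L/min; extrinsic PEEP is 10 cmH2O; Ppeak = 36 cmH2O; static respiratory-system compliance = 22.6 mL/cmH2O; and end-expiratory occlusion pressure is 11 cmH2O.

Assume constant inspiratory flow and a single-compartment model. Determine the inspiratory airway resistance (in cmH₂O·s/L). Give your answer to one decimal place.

12.6

Flow: 38 L/min ÷ 60 = 0.6333 L/s.
Total PEEP = 11 cmH2O (set 10 + intrinsic 1); this is the baseline alveolar pressure.
Equation of motion (constant flow): PIP = Vt/C + R·V̇ + PEEP.
R·V̇ = PIP − Vt/C − PEEP = 36 − 385/22.6 − 11 = 36 − 17.035 − 11 = 7.965 cmH2O.
R = 7.965 / 0.6333 = 12.577 cmH2O·s/L.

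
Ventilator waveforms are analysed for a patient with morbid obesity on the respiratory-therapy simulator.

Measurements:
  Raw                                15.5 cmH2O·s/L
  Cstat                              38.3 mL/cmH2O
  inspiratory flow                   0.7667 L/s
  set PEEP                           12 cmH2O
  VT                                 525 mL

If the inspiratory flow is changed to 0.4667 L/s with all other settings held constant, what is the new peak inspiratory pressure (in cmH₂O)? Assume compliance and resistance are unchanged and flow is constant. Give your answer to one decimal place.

32.9

PIP = Vt/C + R·V̇ + PEEP (constant-flow equation of motion).
Only the resistive term changes: ΔPIP = R × ΔV̇ = 15.5 × (0.4667 − 0.7667) = 15.5 × -0.3 = -4.65 cmH2O.
Original PIP = 525/38.3 + 15.5×0.7667 + 12 = 37.591 cmH2O; new PIP = 37.591 + (-4.65) = 32.941 cmH2O.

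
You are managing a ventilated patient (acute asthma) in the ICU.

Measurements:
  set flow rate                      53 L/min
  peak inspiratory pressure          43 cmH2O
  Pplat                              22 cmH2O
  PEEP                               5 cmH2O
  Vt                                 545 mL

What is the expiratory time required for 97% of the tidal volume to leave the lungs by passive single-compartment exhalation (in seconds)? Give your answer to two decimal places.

Flow: 53 L/min ÷ 60 = 0.8833 L/s.
R = (PIP − Pplat)/V̇ = (43 − 22) / 0.8833 = 21.0/0.8833 = 23.774 cmH2O·s/L.
C = Vt/(Pplat − PEEP) = 545.0 / (22 − 5) = 545.0/17.0 = 32.059 mL/cmH2O.
τ = R × C = 23.774 × 0.03206 L/cmH2O = 0.7622 s.
t = −τ·ln(1 − 0.97) = −0.7622·ln(0.03) = 2.673 s.

2.67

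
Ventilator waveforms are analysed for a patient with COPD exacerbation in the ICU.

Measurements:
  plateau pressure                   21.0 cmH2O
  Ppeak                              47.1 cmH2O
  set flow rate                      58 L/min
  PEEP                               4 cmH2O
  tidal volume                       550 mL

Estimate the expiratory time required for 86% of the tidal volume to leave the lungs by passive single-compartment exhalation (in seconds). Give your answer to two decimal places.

Flow: 58 L/min ÷ 60 = 0.9667 L/s.
R = (PIP − Pplat)/V̇ = (47.1 − 21.0) / 0.9667 = 26.1/0.9667 = 26.999 cmH2O·s/L.
C = Vt/(Pplat − PEEP) = 550.0 / (21.0 − 4) = 550.0/17.0 = 32.353 mL/cmH2O.
τ = R × C = 26.999 × 0.03235 L/cmH2O = 0.8734 s.
t = −τ·ln(1 − 0.86) = −0.8734·ln(0.14) = 1.717 s.

1.72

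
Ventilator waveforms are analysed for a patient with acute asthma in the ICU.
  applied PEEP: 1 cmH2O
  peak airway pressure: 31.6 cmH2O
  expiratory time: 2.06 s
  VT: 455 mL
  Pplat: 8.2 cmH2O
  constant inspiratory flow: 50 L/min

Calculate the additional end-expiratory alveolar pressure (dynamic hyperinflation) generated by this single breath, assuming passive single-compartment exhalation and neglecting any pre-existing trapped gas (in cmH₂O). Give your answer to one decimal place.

2.3

Flow: 50 L/min ÷ 60 = 0.8333 L/s.
R = (PIP − Pplat)/V̇ = (31.6 − 8.2) / 0.8333 = 23.4/0.8333 = 28.081 cmH2O·s/L.
C = Vt/(Pplat − PEEP) = 455.0 / (8.2 − 1) = 455.0/7.2 = 63.194 mL/cmH2O.
τ = R × C = 28.081 × 0.06319 L/cmH2O = 1.774 s.
Fraction remaining = e^(−Te/τ) = e^(−2.06/1.774) = 0.3131; trapped volume = 455.0 × 0.3131 = 142.46 mL.
Additional alveolar pressure from trapping ≈ V_trapped / C = 142.46 / 63.194 = 2.254 cmH2O.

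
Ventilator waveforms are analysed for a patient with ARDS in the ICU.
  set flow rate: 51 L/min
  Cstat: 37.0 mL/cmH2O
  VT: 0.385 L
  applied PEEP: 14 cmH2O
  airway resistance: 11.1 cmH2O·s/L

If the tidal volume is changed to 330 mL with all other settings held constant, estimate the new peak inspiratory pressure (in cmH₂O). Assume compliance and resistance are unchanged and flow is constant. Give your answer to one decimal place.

32.4

Flow: 51 L/min ÷ 60 = 0.85 L/s.
PIP = Vt/C + R·V̇ + PEEP (constant-flow equation of motion).
Only the elastic term changes: ΔPIP = ΔVt / C = (330 − 385) / 37.0 = -1.486 cmH2O.
Original PIP = 385/37.0 + 11.1×0.85 + 14 = 33.84 cmH2O; new PIP = 33.84 + (-1.486) = 32.354 cmH2O.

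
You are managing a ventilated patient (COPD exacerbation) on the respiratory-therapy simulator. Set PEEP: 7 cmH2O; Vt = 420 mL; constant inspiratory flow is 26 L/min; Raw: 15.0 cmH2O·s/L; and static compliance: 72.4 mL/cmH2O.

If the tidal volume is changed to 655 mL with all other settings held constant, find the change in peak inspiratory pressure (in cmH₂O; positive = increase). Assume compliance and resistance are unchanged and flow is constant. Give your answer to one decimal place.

3.2

PIP = Vt/C + R·V̇ + PEEP (constant-flow equation of motion).
Only the elastic term changes: ΔPIP = ΔVt / C = (655 − 420) / 72.4 = 3.246 cmH2O.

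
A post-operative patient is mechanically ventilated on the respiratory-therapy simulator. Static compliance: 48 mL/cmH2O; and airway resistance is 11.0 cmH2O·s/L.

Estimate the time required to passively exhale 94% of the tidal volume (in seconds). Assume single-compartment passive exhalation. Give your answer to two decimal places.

1.49

τ = R × C = 11.0 × 48 mL/cmH2O = 11.0 × 0.048 L/cmH2O = 0.528 s.
Exhaled fraction f = 1 − e^(−t/τ) → t = −τ·ln(1 − f) = −0.528·ln(0.06) = 1.485 s.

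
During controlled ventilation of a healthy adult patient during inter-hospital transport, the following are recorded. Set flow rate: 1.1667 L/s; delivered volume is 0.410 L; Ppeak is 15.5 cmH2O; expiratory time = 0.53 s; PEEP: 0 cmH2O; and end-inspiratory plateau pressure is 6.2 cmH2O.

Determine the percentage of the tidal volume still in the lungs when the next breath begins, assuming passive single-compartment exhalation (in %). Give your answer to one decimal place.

36.6

R = (PIP − Pplat)/V̇ = (15.5 − 6.2) / 1.1667 = 9.3/1.1667 = 7.971 cmH2O·s/L.
C = Vt/(Pplat − PEEP) = 410.0 / (6.2 − 0) = 410.0/6.2 = 66.129 mL/cmH2O.
τ = R × C = 7.971 × 0.06613 L/cmH2O = 0.5271 s.
Fraction remaining at end-expiration = e^(−Te/τ) = e^(−0.53/0.5271) = 0.3659 → 36.59%.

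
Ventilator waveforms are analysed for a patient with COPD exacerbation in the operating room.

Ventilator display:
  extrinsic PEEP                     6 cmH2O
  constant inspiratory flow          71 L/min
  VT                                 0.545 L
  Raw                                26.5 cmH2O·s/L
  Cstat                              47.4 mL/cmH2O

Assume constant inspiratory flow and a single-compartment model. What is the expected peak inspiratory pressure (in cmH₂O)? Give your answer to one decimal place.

48.9

Flow: 71 L/min ÷ 60 = 1.1833 L/s.
Equation of motion (constant flow): PIP = Vt/C + R·V̇ + PEEP.
PIP = 545/47.4 + 26.5×1.1833 + 6 = 11.498 + 31.357 + 6 = 48.855 cmH2O.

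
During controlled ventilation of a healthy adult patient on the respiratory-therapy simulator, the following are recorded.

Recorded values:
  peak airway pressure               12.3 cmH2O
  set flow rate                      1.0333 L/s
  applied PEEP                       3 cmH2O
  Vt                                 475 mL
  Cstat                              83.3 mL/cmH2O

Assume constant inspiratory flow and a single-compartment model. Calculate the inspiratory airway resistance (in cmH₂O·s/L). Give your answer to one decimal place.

3.5

Equation of motion (constant flow): PIP = Vt/C + R·V̇ + PEEP.
R·V̇ = PIP − Vt/C − PEEP = 12.3 − 475/83.3 − 3 = 12.3 − 5.702 − 3 = 3.598 cmH2O.
R = 3.598 / 1.0333 = 3.482 cmH2O·s/L.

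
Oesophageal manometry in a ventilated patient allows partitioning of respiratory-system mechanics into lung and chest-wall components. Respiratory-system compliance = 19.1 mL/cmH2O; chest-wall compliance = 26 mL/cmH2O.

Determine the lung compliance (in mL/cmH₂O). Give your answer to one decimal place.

1/CL = 1/Crs − 1/Ccw.
1/CL = 1/19.1 − 1/26 = 0.01389.
CL = 71.994 mL/cmH2O.

72.0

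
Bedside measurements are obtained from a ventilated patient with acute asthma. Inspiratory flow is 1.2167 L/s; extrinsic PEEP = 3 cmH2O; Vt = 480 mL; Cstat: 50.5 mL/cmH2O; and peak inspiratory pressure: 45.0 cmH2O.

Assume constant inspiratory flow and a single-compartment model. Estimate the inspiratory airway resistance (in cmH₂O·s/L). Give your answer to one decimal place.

26.7

Equation of motion (constant flow): PIP = Vt/C + R·V̇ + PEEP.
R·V̇ = PIP − Vt/C − PEEP = 45.0 − 480/50.5 − 3 = 45.0 − 9.505 − 3 = 32.495 cmH2O.
R = 32.495 / 1.2167 = 26.707 cmH2O·s/L.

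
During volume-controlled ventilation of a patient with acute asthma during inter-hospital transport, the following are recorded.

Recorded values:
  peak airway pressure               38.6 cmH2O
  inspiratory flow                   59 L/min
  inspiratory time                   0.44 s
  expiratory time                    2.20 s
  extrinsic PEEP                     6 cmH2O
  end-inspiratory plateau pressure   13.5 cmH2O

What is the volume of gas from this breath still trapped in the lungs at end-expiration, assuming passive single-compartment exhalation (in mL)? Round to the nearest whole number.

Flow: 59 L/min ÷ 60 = 0.9833 L/s.
Vt = flow × Ti = 0.9833 L/s × 0.44 s × 1000 mL/L = 432.65 mL.
R = (PIP − Pplat)/V̇ = (38.6 − 13.5) / 0.9833 = 25.1/0.9833 = 25.526 cmH2O·s/L.
C = Vt/(Pplat − PEEP) = 432.65 / (13.5 − 6) = 432.65/7.5 = 57.687 mL/cmH2O.
τ = R × C = 25.526 × 0.05769 L/cmH2O = 1.473 s.
Fraction remaining = e^(−Te/τ) = e^(−2.20/1.473) = 0.2246.
Trapped volume = 432.65 × 0.2246 = 97.173 mL.

97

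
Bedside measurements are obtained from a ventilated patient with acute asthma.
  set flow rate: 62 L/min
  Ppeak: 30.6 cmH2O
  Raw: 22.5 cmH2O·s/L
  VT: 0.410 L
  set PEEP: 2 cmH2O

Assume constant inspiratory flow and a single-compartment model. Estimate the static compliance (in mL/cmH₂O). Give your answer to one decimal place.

Flow: 62 L/min ÷ 60 = 1.0333 L/s.
Equation of motion (constant flow): PIP = Vt/C + R·V̇ + PEEP.
Vt/C = PIP − R·V̇ − PEEP = 30.6 − 22.5×1.0333 − 2 = 30.6 − 23.249 − 2 = 5.351 cmH2O.
C = Vt / 5.351 = 410 / 5.351 = 76.621 mL/cmH2O.

76.6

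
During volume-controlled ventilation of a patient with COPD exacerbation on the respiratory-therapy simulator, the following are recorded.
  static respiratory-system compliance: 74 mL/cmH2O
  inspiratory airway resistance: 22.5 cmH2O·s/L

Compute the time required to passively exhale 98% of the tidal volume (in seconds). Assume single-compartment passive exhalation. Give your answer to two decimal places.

τ = R × C = 22.5 × 74 mL/cmH2O = 22.5 × 0.074 L/cmH2O = 1.665 s.
Exhaled fraction f = 1 − e^(−t/τ) → t = −τ·ln(1 − f) = −1.665·ln(0.02) = 6.514 s.

6.51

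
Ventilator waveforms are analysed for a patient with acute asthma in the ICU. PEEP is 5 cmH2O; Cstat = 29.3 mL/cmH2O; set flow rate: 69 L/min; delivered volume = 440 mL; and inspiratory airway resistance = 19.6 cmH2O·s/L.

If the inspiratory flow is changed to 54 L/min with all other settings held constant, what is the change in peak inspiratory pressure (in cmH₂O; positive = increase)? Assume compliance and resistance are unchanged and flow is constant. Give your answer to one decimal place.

-4.9

Flow: 69 L/min ÷ 60 = 1.15 L/s.
New flow: 54 L/min ÷ 60 = 0.9 L/s.
PIP = Vt/C + R·V̇ + PEEP (constant-flow equation of motion).
Only the resistive term changes: ΔPIP = R × ΔV̇ = 19.6 × (0.9 − 1.15) = 19.6 × -0.25 = -4.9 cmH2O.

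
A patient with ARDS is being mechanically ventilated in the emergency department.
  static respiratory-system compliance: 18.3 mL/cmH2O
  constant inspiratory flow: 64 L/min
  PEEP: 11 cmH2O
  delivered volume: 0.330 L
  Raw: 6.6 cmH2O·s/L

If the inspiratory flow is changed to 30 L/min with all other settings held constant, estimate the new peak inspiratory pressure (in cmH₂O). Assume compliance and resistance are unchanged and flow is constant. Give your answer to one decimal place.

32.3

Flow: 64 L/min ÷ 60 = 1.0667 L/s.
New flow: 30 L/min ÷ 60 = 0.5 L/s.
PIP = Vt/C + R·V̇ + PEEP (constant-flow equation of motion).
Only the resistive term changes: ΔPIP = R × ΔV̇ = 6.6 × (0.5 − 1.0667) = 6.6 × -0.5667 = -3.74 cmH2O.
Original PIP = 330/18.3 + 6.6×1.0667 + 11 = 36.073 cmH2O; new PIP = 36.073 + (-3.74) = 32.333 cmH2O.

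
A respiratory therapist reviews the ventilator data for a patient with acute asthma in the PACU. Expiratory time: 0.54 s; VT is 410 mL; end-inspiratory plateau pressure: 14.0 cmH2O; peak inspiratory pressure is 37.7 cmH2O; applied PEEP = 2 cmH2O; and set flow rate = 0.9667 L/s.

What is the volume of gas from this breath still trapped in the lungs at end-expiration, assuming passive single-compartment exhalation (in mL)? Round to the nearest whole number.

R = (PIP − Pplat)/V̇ = (37.7 − 14.0) / 0.9667 = 23.7/0.9667 = 24.516 cmH2O·s/L.
C = Vt/(Pplat − PEEP) = 410.0 / (14.0 − 2) = 410.0/12.0 = 34.167 mL/cmH2O.
τ = R × C = 24.516 × 0.03417 L/cmH2O = 0.8377 s.
Fraction remaining = e^(−Te/τ) = e^(−0.54/0.8377) = 0.5249.
Trapped volume = 410.0 × 0.5249 = 215.21 mL.

215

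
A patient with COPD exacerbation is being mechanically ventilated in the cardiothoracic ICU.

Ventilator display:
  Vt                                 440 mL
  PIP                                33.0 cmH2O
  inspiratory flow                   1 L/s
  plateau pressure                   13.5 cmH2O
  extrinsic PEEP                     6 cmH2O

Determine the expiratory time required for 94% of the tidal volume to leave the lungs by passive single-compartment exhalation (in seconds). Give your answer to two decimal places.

3.22

R = (PIP − Pplat)/V̇ = (33.0 − 13.5) / 1 = 19.5/1 = 19.5 cmH2O·s/L.
C = Vt/(Pplat − PEEP) = 440.0 / (13.5 − 6) = 440.0/7.5 = 58.667 mL/cmH2O.
τ = R × C = 19.5 × 0.05867 L/cmH2O = 1.144 s.
t = −τ·ln(1 − 0.94) = −1.144·ln(0.06) = 3.219 s.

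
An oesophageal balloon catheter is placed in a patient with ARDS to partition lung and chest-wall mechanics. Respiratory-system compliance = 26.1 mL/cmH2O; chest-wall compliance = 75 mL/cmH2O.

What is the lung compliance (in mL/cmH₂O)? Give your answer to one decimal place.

40.0

1/CL = 1/Crs − 1/Ccw.
1/CL = 1/26.1 − 1/75 = 0.02498.
CL = 40.032 mL/cmH2O.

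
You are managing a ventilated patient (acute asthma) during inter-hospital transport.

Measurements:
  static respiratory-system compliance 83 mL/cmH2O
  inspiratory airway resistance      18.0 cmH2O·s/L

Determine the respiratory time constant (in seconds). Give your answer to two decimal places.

1.49

τ = R × C = 18.0 × 83 mL/cmH2O = 18.0 × 0.083 L/cmH2O = 1.494 s.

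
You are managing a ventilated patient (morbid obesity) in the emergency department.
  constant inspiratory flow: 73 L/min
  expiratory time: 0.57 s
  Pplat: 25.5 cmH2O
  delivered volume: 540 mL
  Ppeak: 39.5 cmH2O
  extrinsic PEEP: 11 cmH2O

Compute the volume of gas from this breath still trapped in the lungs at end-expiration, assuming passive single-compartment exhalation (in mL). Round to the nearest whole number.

Flow: 73 L/min ÷ 60 = 1.2167 L/s.
R = (PIP − Pplat)/V̇ = (39.5 − 25.5) / 1.2167 = 14.0/1.2167 = 11.507 cmH2O·s/L.
C = Vt/(Pplat − PEEP) = 540.0 / (25.5 − 11) = 540.0/14.5 = 37.241 mL/cmH2O.
τ = R × C = 11.507 × 0.03724 L/cmH2O = 0.4285 s.
Fraction remaining = e^(−Te/τ) = e^(−0.57/0.4285) = 0.2644.
Trapped volume = 540.0 × 0.2644 = 142.78 mL.

143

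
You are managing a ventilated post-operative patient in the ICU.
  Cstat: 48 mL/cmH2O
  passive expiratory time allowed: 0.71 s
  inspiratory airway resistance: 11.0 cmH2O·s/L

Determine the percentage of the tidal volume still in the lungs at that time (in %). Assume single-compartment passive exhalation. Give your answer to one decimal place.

τ = R × C = 11.0 × 48 mL/cmH2O = 11.0 × 0.048 L/cmH2O = 0.528 s.
Passive exhalation: V(t)/V₀ = e^(−t/τ) = e^(−0.71/0.528) = 0.2606.
Fraction remaining = 0.2606 → 26.06%.

26.1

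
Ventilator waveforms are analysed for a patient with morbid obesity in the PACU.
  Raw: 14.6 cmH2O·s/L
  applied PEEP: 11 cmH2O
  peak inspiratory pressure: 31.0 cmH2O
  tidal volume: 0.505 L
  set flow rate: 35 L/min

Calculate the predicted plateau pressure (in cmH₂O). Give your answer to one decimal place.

Flow: 35 L/min ÷ 60 = 0.5833 L/s.
Pplat = PIP − Raw × flow = 31.0 − 14.6 × 0.5833 = 31.0 − 8.516 = 22.484 cmH2O.

22.5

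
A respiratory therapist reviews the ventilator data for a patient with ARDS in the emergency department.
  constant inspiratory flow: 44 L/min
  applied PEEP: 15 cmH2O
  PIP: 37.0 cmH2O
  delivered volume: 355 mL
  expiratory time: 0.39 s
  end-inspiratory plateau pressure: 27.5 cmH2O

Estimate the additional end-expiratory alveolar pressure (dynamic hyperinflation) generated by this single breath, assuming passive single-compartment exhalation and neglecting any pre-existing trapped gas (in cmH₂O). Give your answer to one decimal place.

4.3

Flow: 44 L/min ÷ 60 = 0.7333 L/s.
R = (PIP − Pplat)/V̇ = (37.0 − 27.5) / 0.7333 = 9.5/0.7333 = 12.955 cmH2O·s/L.
C = Vt/(Pplat − PEEP) = 355.0 / (27.5 − 15) = 355.0/12.5 = 28.4 mL/cmH2O.
τ = R × C = 12.955 × 0.0284 L/cmH2O = 0.3679 s.
Fraction remaining = e^(−Te/τ) = e^(−0.39/0.3679) = 0.3464; trapped volume = 355.0 × 0.3464 = 122.97 mL.
Additional alveolar pressure from trapping ≈ V_trapped / C = 122.97 / 28.4 = 4.33 cmH2O.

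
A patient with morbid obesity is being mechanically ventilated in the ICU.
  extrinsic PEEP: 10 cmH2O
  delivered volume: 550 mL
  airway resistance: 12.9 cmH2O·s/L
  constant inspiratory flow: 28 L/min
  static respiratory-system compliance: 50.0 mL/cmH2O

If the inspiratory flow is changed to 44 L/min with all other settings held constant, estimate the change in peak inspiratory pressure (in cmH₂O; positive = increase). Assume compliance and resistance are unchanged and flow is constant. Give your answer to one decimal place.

Flow: 28 L/min ÷ 60 = 0.4667 L/s.
New flow: 44 L/min ÷ 60 = 0.7333 L/s.
PIP = Vt/C + R·V̇ + PEEP (constant-flow equation of motion).
Only the resistive term changes: ΔPIP = R × ΔV̇ = 12.9 × (0.7333 − 0.4667) = 12.9 × 0.2666 = 3.439 cmH2O.

3.4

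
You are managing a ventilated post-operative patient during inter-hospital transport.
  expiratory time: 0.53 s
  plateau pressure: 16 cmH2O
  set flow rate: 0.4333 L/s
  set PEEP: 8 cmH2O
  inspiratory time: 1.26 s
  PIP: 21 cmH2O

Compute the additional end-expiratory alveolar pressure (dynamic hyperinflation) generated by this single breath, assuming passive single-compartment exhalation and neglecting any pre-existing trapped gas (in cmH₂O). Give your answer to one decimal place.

Vt = flow × Ti = 0.4333 L/s × 1.26 s × 1000 mL/L = 545.96 mL.
R = (PIP − Pplat)/V̇ = (21 − 16) / 0.4333 = 5.0/0.4333 = 11.539 cmH2O·s/L.
C = Vt/(Pplat − PEEP) = 545.96 / (16 − 8) = 545.96/8.0 = 68.245 mL/cmH2O.
τ = R × C = 11.539 × 0.06825 L/cmH2O = 0.7875 s.
Fraction remaining = e^(−Te/τ) = e^(−0.53/0.7875) = 0.5102; trapped volume = 545.96 × 0.5102 = 278.55 mL.
Additional alveolar pressure from trapping ≈ V_trapped / C = 278.55 / 68.245 = 4.082 cmH2O.

4.1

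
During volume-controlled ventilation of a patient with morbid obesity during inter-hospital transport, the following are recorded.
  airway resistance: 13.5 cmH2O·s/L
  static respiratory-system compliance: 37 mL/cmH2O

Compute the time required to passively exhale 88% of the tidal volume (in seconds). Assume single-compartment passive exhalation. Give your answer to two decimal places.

1.06

τ = R × C = 13.5 × 37 mL/cmH2O = 13.5 × 0.037 L/cmH2O = 0.4995 s.
Exhaled fraction f = 1 − e^(−t/τ) → t = −τ·ln(1 − f) = −0.4995·ln(0.12) = 1.059 s.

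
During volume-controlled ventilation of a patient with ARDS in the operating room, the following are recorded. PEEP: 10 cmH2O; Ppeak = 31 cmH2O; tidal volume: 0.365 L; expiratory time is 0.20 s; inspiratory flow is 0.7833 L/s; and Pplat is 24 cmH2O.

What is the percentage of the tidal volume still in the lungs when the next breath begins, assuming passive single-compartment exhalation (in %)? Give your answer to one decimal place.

42.4

R = (PIP − Pplat)/V̇ = (31 − 24) / 0.7833 = 7.0/0.7833 = 8.937 cmH2O·s/L.
C = Vt/(Pplat − PEEP) = 365.0 / (24 − 10) = 365.0/14.0 = 26.071 mL/cmH2O.
τ = R × C = 8.937 × 0.02607 L/cmH2O = 0.233 s.
Fraction remaining at end-expiration = e^(−Te/τ) = e^(−0.20/0.233) = 0.4239 → 42.39%.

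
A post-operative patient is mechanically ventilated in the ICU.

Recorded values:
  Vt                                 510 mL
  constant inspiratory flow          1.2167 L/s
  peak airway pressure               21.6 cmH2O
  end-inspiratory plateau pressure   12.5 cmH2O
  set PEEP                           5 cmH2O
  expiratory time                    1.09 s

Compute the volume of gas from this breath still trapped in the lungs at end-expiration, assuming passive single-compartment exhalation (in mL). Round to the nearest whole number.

R = (PIP − Pplat)/V̇ = (21.6 − 12.5) / 1.2167 = 9.1/1.2167 = 7.479 cmH2O·s/L.
C = Vt/(Pplat − PEEP) = 510.0 / (12.5 − 5) = 510.0/7.5 = 68.0 mL/cmH2O.
τ = R × C = 7.479 × 0.068 L/cmH2O = 0.5086 s.
Fraction remaining = e^(−Te/τ) = e^(−1.09/0.5086) = 0.1173.
Trapped volume = 510.0 × 0.1173 = 59.823 mL.

60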